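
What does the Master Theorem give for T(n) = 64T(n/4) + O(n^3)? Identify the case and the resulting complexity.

Master Theorem for T(n) = 64T(n/4) + O(n^3):

a = 64, b = 4, c = 3
log_b(a) = log_4(64) = 3.0000

Case 2: c = 3 = log_4(64) = 3.0000
T(n) = O(n^3 log n) = O(n^3 log n)

For T(n) = 64T(n/4) + O(n^3): log_4(64) = 3.0000. This is Case 2 of the Master Theorem (c = log_b(a), equal work at all levels), giving O(n^3 log n).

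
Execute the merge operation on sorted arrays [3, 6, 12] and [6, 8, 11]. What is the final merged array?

Merging process:

Compare 3 vs 6: take 3 from left. Merged: [3]
Compare 6 vs 6: take 6 from left. Merged: [3, 6]
Compare 12 vs 6: take 6 from right. Merged: [3, 6, 6]
Compare 12 vs 8: take 8 from right. Merged: [3, 6, 6, 8]
Compare 12 vs 11: take 11 from right. Merged: [3, 6, 6, 8, 11]
Append remaining from left: [12]. Merged: [3, 6, 6, 8, 11, 12]

Final merged array: [3, 6, 6, 8, 11, 12]
Total comparisons: 5

The merged array is [3, 6, 6, 8, 11, 12], requiring 5 comparisons. The merge step runs in O(n) time where n is the total number of elements.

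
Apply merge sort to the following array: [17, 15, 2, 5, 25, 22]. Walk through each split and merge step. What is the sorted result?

Merge sort trace:

Split: [17, 15, 2, 5, 25, 22] -> [17, 15, 2] and [5, 25, 22]
  Split: [17, 15, 2] -> [17] and [15, 2]
    Split: [15, 2] -> [15] and [2]
    Merge: [15] + [2] -> [2, 15]
  Merge: [17] + [2, 15] -> [2, 15, 17]
  Split: [5, 25, 22] -> [5] and [25, 22]
    Split: [25, 22] -> [25] and [22]
    Merge: [25] + [22] -> [22, 25]
  Merge: [5] + [22, 25] -> [5, 22, 25]
Merge: [2, 15, 17] + [5, 22, 25] -> [2, 5, 15, 17, 22, 25]

Final sorted array: [2, 5, 15, 17, 22, 25]

The merge sort proceeds by recursively splitting the array and merging sorted halves.
After all merges, the sorted array is [2, 5, 15, 17, 22, 25].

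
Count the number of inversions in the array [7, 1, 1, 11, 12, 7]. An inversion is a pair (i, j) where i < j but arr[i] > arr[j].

Finding inversions in [7, 1, 1, 11, 12, 7]:

(0, 1): arr[0]=7 > arr[1]=1
(0, 2): arr[0]=7 > arr[2]=1
(3, 5): arr[3]=11 > arr[5]=7
(4, 5): arr[4]=12 > arr[5]=7

Total inversions: 4

The array has 4 inversion(s): (0,1), (0,2), (3,5), (4,5). Each pair (i,j) satisfies i < j and arr[i] > arr[j].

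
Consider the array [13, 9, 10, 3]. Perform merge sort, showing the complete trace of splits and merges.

Merge sort trace:

Split: [13, 9, 10, 3] -> [13, 9] and [10, 3]
  Split: [13, 9] -> [13] and [9]
  Merge: [13] + [9] -> [9, 13]
  Split: [10, 3] -> [10] and [3]
  Merge: [10] + [3] -> [3, 10]
Merge: [9, 13] + [3, 10] -> [3, 9, 10, 13]

Final sorted array: [3, 9, 10, 13]

The merge sort proceeds by recursively splitting the array and merging sorted halves.
After all merges, the sorted array is [3, 9, 10, 13].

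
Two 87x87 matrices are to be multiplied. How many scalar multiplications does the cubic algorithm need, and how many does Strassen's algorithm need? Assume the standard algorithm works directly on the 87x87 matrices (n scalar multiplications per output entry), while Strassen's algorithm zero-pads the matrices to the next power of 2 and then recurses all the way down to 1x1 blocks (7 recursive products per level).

Matrix multiplication for 87x87 matrices:

Strassen's algorithm requires power-of-2 dimensions. Pad 87x87 to 128x128 (next power of 2).

Standard algorithm: 87^3 = 658503 multiplications
Strassen's algorithm: 7^(log2(128)) = 7^7 = 823543 multiplications
Difference: 658503 - 823543 = -165040 (Strassen uses MORE here due to padding overhead — for small or just-over-power-of-2 n, padding can outweigh the per-level savings)

Standard: 658503 multiplications (87^3). Strassen: 823543 multiplications (7^7, after padding to 128x128). Strassen reduces 8 recursive multiplications to 7 at each level.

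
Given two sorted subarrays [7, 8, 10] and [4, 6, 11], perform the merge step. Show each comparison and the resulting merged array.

Merging process:

Compare 7 vs 4: take 4 from right. Merged: [4]
Compare 7 vs 6: take 6 from right. Merged: [4, 6]
Compare 7 vs 11: take 7 from left. Merged: [4, 6, 7]
Compare 8 vs 11: take 8 from left. Merged: [4, 6, 7, 8]
Compare 10 vs 11: take 10 from left. Merged: [4, 6, 7, 8, 10]
Append remaining from right: [11]. Merged: [4, 6, 7, 8, 10, 11]

Final merged array: [4, 6, 7, 8, 10, 11]
Total comparisons: 5

The merged array is [4, 6, 7, 8, 10, 11], requiring 5 comparisons. The merge step runs in O(n) time where n is the total number of elements.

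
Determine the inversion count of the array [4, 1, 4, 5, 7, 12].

Finding inversions in [4, 1, 4, 5, 7, 12]:

(0, 1): arr[0]=4 > arr[1]=1

Total inversions: 1

The array has 1 inversion(s): (0,1). Each pair (i,j) satisfies i < j and arr[i] > arr[j].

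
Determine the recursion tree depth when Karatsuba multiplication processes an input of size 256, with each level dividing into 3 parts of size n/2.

For divide and conquer with division factor 2:

Problem sizes at each level:
Level 0: 256
Level 1: 128
Level 2: 64
Level 3: 32
Level 4: 16
Level 5: 8
Level 6: 4
Level 7: 2
Level 8: 1

The root is level 0 and the size-1 base case is level 8 (the tree spans levels 0 through 8, i.e. 9 levels counting the root), so the depth is the number of divisions: log_2(256) = 8

The recursion tree depth is log_2(256) = 8. At each level, the problem size is divided by 2, so it takes 8 divisions to reduce to a base case of size 1. The algorithm makes 3 recursive calls at each level.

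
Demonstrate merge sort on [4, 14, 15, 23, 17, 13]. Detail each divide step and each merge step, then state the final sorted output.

Merge sort trace:

Split: [4, 14, 15, 23, 17, 13] -> [4, 14, 15] and [23, 17, 13]
  Split: [4, 14, 15] -> [4] and [14, 15]
    Split: [14, 15] -> [14] and [15]
    Merge: [14] + [15] -> [14, 15]
  Merge: [4] + [14, 15] -> [4, 14, 15]
  Split: [23, 17, 13] -> [23] and [17, 13]
    Split: [17, 13] -> [17] and [13]
    Merge: [17] + [13] -> [13, 17]
  Merge: [23] + [13, 17] -> [13, 17, 23]
Merge: [4, 14, 15] + [13, 17, 23] -> [4, 13, 14, 15, 17, 23]

Final sorted array: [4, 13, 14, 15, 17, 23]

The merge sort proceeds by recursively splitting the array and merging sorted halves.
After all merges, the sorted array is [4, 13, 14, 15, 17, 23].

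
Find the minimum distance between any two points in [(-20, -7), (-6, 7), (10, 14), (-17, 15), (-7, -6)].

Computing all pairwise distances among 5 points:

d((-20, -7), (-6, 7)) = 19.799
d((-20, -7), (10, 14)) = 36.6197
d((-20, -7), (-17, 15)) = 22.2036
d((-20, -7), (-7, -6)) = 13.0384 <-- minimum
d((-6, 7), (10, 14)) = 17.4642
d((-6, 7), (-17, 15)) = 13.6015
d((-6, 7), (-7, -6)) = 13.0384 <-- minimum
d((10, 14), (-17, 15)) = 27.0185
d((10, 14), (-7, -6)) = 26.2488
d((-17, 15), (-7, -6)) = 23.2594

Minimum distance: 13.0384 (tie among 2 pairs: (-20, -7) and (-7, -6); (-6, 7) and (-7, -6))

The minimum Euclidean distance is 13.0384. There is a tie: 2 pairs achieve this minimum — (-20, -7) and (-7, -6); (-6, 7) and (-7, -6). Any of these is a valid closest pair. For 5 points, brute-force pairwise comparison is shown above. For large n, the divide-and-conquer algorithm (sort by x, recurse on halves, check the dividing strip) achieves O(n log n).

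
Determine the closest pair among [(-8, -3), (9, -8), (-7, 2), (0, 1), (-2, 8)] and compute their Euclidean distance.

Computing all pairwise distances among 5 points:

d((-8, -3), (9, -8)) = 17.72
d((-8, -3), (-7, 2)) = 5.099 <-- minimum
d((-8, -3), (0, 1)) = 8.9443
d((-8, -3), (-2, 8)) = 12.53
d((9, -8), (-7, 2)) = 18.868
d((9, -8), (0, 1)) = 12.7279
d((9, -8), (-2, 8)) = 19.4165
d((-7, 2), (0, 1)) = 7.0711
d((-7, 2), (-2, 8)) = 7.8102
d((0, 1), (-2, 8)) = 7.2801

Closest pair: (-8, -3) and (-7, 2) with distance 5.099

The closest pair is (-8, -3) and (-7, 2) with Euclidean distance 5.099. For 5 points, brute-force pairwise comparison is shown above. For large n, the divide-and-conquer algorithm (sort by x, recurse on halves, check the dividing strip) achieves O(n log n).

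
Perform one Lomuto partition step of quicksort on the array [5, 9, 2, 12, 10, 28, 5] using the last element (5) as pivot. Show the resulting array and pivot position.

Lomuto partition with pivot = 5:

Initial array: [5, 9, 2, 12, 10, 28, 5]

arr[0]=5 <= 5: swap with position 0, array becomes [5, 9, 2, 12, 10, 28, 5]
arr[1]=9 > 5: no swap
arr[2]=2 <= 5: swap with position 1, array becomes [5, 2, 9, 12, 10, 28, 5]
arr[3]=12 > 5: no swap
arr[4]=10 > 5: no swap
arr[5]=28 > 5: no swap

Place pivot at position 2: [5, 2, 5, 12, 10, 28, 9]
Pivot position: 2

After partitioning with pivot 5, the array becomes [5, 2, 5, 12, 10, 28, 9]. The pivot is placed at index 2. All elements to the left of the pivot are <= 5, and all elements to the right are > 5.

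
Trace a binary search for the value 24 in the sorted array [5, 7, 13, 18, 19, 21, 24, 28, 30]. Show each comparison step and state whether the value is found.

Binary search for 24 in [5, 7, 13, 18, 19, 21, 24, 28, 30]:

lo=0, hi=8, mid=4, arr[mid]=19 -> 19 < 24, search right half
lo=5, hi=8, mid=6, arr[mid]=24 -> Found target at index 6!

Binary search finds 24 at index 6 after 2 comparisons. The search repeatedly halves the search space by comparing with the middle element.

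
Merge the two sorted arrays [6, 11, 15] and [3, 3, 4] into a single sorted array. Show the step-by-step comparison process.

Merging process:

Compare 6 vs 3: take 3 from right. Merged: [3]
Compare 6 vs 3: take 3 from right. Merged: [3, 3]
Compare 6 vs 4: take 4 from right. Merged: [3, 3, 4]
Append remaining from left: [6, 11, 15]. Merged: [3, 3, 4, 6, 11, 15]

Final merged array: [3, 3, 4, 6, 11, 15]
Total comparisons: 3

The merged array is [3, 3, 4, 6, 11, 15], requiring 3 comparisons. The merge step runs in O(n) time where n is the total number of elements.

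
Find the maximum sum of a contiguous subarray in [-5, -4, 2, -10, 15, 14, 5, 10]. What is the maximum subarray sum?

Using Kadane's algorithm on [-5, -4, 2, -10, 15, 14, 5, 10]:

Scanning through the array:
Position 1 (value -4): max_ending_here = -4, max_so_far = -4
Position 2 (value 2): max_ending_here = 2, max_so_far = 2
Position 3 (value -10): max_ending_here = -8, max_so_far = 2
Position 4 (value 15): max_ending_here = 15, max_so_far = 15
Position 5 (value 14): max_ending_here = 29, max_so_far = 29
Position 6 (value 5): max_ending_here = 34, max_so_far = 34
Position 7 (value 10): max_ending_here = 44, max_so_far = 44

Maximum subarray: [15, 14, 5, 10]
Maximum sum: 44

The maximum subarray is [15, 14, 5, 10] with sum 44. This subarray runs from index 4 to index 7.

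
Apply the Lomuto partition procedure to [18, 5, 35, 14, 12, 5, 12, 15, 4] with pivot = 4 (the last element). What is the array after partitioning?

Lomuto partition with pivot = 4:

Initial array: [18, 5, 35, 14, 12, 5, 12, 15, 4]

arr[0]=18 > 4: no swap
arr[1]=5 > 4: no swap
arr[2]=35 > 4: no swap
arr[3]=14 > 4: no swap
arr[4]=12 > 4: no swap
arr[5]=5 > 4: no swap
arr[6]=12 > 4: no swap
arr[7]=15 > 4: no swap

Place pivot at position 0: [4, 5, 35, 14, 12, 5, 12, 15, 18]
Pivot position: 0

After partitioning with pivot 4, the array becomes [4, 5, 35, 14, 12, 5, 12, 15, 18]. The pivot is placed at index 0. All elements to the left of the pivot are <= 4, and all elements to the right are > 4.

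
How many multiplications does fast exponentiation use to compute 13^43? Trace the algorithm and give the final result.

Computing 13^43 by squaring (build up from 13^1; each line after the first costs one multiplication):

13^1 = 13
13^2 = (13^1)^2 = 13^2 = 169
13^4 = (13^2)^2 = 169^2 = 28561
13^5 = 13 * 13^4 = 13 * 28561 = 371293
13^10 = (13^5)^2 = 371293^2 = 137858491849
13^20 = (13^10)^2 = 137858491849^2 = 19004963774880799438801
13^21 = 13 * 13^20 = 13 * 19004963774880799438801 = 247064529073450392704413
13^42 = (13^21)^2 = 247064529073450392704413^2 = 61040881526285814362156628321386486455989674569
13^43 = 13 * 13^42 = 13 * 61040881526285814362156628321386486455989674569 = 793531459841715586708036168178024323927865769397

Result: 793531459841715586708036168178024323927865769397
Multiplications needed: 8 (8 lines after 13^1)

13^43 = 793531459841715586708036168178024323927865769397. Using exponentiation by squaring, this requires 8 multiplications. The key idea: if the exponent is even, square the half-power; if odd, multiply by the base once.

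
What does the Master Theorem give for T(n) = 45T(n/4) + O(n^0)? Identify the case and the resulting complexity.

Master Theorem for T(n) = 45T(n/4) + O(n^0):

a = 45, b = 4, c = 0
log_b(a) = log_4(45) = 2.7459

Case 1: c = 0 < log_4(45) = 2.7459
T(n) = O(n^(log_4 45))

For T(n) = 45T(n/4) + O(n^0): log_4(45) = 2.7459. This is Case 1 of the Master Theorem (c < log_b(a), work dominated by leaves), giving O(n^(log_4 45)).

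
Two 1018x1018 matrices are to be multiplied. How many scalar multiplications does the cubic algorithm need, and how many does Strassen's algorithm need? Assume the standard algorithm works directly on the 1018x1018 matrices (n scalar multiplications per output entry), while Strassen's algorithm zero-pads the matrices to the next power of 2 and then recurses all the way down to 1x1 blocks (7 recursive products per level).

Matrix multiplication for 1018x1018 matrices:

Strassen's algorithm requires power-of-2 dimensions. Pad 1018x1018 to 1024x1024 (next power of 2).

Standard algorithm: 1018^3 = 1054977832 multiplications
Strassen's algorithm: 7^(log2(1024)) = 7^10 = 282475249 multiplications
Savings: 1054977832 - 282475249 = 772502583 multiplications

Standard: 1054977832 multiplications (1018^3). Strassen: 282475249 multiplications (7^10, after padding to 1024x1024). Strassen reduces 8 recursive multiplications to 7 at each level.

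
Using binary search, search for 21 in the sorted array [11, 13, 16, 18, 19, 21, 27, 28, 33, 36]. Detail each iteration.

Binary search for 21 in [11, 13, 16, 18, 19, 21, 27, 28, 33, 36]:

lo=0, hi=9, mid=4, arr[mid]=19 -> 19 < 21, search right half
lo=5, hi=9, mid=7, arr[mid]=28 -> 28 > 21, search left half
lo=5, hi=6, mid=5, arr[mid]=21 -> Found target at index 5!

Binary search finds 21 at index 5 after 3 comparisons. The search repeatedly halves the search space by comparing with the middle element.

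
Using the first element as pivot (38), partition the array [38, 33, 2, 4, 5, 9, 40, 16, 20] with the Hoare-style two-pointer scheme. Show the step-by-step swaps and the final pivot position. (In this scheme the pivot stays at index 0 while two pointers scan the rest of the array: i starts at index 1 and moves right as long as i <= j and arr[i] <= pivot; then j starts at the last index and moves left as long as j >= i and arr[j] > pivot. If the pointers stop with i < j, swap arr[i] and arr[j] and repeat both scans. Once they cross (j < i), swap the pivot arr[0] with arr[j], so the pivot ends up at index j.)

Hoare-style two-pointer partition with pivot = 38:

Initial array: [38, 33, 2, 4, 5, 9, 40, 16, 20]

Pointers start at i = 1, j = 8.
i stops at index 6 (arr[6]=40 > 38), j stops at index 8 (arr[8]=20 <= 38): swap arr[6] and arr[8], array becomes [38, 33, 2, 4, 5, 9, 20, 16, 40]
i ends at 8, j ends at 7: the pointers have crossed (j < i), so scanning stops.

Swap pivot arr[0] with arr[7] to place pivot at position 7: [16, 33, 2, 4, 5, 9, 20, 38, 40]
Pivot position: 7

After partitioning with pivot 38, the array becomes [16, 33, 2, 4, 5, 9, 20, 38, 40]. The pivot is placed at index 7. All elements to the left of the pivot are <= 38, and all elements to the right are > 38.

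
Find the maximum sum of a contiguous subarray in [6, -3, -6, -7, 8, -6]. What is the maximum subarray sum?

Using Kadane's algorithm on [6, -3, -6, -7, 8, -6]:

Scanning through the array:
Position 1 (value -3): max_ending_here = 3, max_so_far = 6
Position 2 (value -6): max_ending_here = -3, max_so_far = 6
Position 3 (value -7): max_ending_here = -7, max_so_far = 6
Position 4 (value 8): max_ending_here = 8, max_so_far = 8
Position 5 (value -6): max_ending_here = 2, max_so_far = 8

Maximum subarray: [8]
Maximum sum: 8

The maximum subarray is [8] with sum 8. This subarray runs from index 4 to index 4.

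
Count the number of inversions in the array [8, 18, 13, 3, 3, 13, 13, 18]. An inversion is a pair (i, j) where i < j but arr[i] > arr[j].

Finding inversions in [8, 18, 13, 3, 3, 13, 13, 18]:

(0, 3): arr[0]=8 > arr[3]=3
(0, 4): arr[0]=8 > arr[4]=3
(1, 2): arr[1]=18 > arr[2]=13
(1, 3): arr[1]=18 > arr[3]=3
(1, 4): arr[1]=18 > arr[4]=3
(1, 5): arr[1]=18 > arr[5]=13
(1, 6): arr[1]=18 > arr[6]=13
(2, 3): arr[2]=13 > arr[3]=3
(2, 4): arr[2]=13 > arr[4]=3

Total inversions: 9

The array has 9 inversion(s): (0,3), (0,4), (1,2), (1,3), (1,4), (1,5), (1,6), (2,3), (2,4). Each pair (i,j) satisfies i < j and arr[i] > arr[j].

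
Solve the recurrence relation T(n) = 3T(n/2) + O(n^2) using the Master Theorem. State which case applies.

Master Theorem for T(n) = 3T(n/2) + O(n^2):

a = 3, b = 2, c = 2
log_b(a) = log_2(3) = 1.5850

Case 3: c = 2 > log_2(3) = 1.5850
T(n) = O(n^2) = O(n^2)

For T(n) = 3T(n/2) + O(n^2): log_2(3) = 1.5850. This is Case 3 of the Master Theorem (c > log_b(a), work dominated by root), giving O(n^2).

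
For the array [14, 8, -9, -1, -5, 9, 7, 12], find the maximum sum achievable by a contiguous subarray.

Using Kadane's algorithm on [14, 8, -9, -1, -5, 9, 7, 12]:

Scanning through the array:
Position 1 (value 8): max_ending_here = 22, max_so_far = 22
Position 2 (value -9): max_ending_here = 13, max_so_far = 22
Position 3 (value -1): max_ending_here = 12, max_so_far = 22
Position 4 (value -5): max_ending_here = 7, max_so_far = 22
Position 5 (value 9): max_ending_here = 16, max_so_far = 22
Position 6 (value 7): max_ending_here = 23, max_so_far = 23
Position 7 (value 12): max_ending_here = 35, max_so_far = 35

Maximum subarray: [14, 8, -9, -1, -5, 9, 7, 12]
Maximum sum: 35

The maximum subarray is [14, 8, -9, -1, -5, 9, 7, 12] with sum 35. This subarray runs from index 0 to index 7.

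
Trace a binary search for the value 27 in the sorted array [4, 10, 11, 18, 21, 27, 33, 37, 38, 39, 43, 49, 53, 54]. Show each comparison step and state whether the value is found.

Binary search for 27 in [4, 10, 11, 18, 21, 27, 33, 37, 38, 39, 43, 49, 53, 54]:

lo=0, hi=13, mid=6, arr[mid]=33 -> 33 > 27, search left half
lo=0, hi=5, mid=2, arr[mid]=11 -> 11 < 27, search right half
lo=3, hi=5, mid=4, arr[mid]=21 -> 21 < 27, search right half
lo=5, hi=5, mid=5, arr[mid]=27 -> Found target at index 5!

Binary search finds 27 at index 5 after 4 comparisons. The search repeatedly halves the search space by comparing with the middle element.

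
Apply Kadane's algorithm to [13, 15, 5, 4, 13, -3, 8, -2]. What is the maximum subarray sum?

Using Kadane's algorithm on [13, 15, 5, 4, 13, -3, 8, -2]:

Scanning through the array:
Position 1 (value 15): max_ending_here = 28, max_so_far = 28
Position 2 (value 5): max_ending_here = 33, max_so_far = 33
Position 3 (value 4): max_ending_here = 37, max_so_far = 37
Position 4 (value 13): max_ending_here = 50, max_so_far = 50
Position 5 (value -3): max_ending_here = 47, max_so_far = 50
Position 6 (value 8): max_ending_here = 55, max_so_far = 55
Position 7 (value -2): max_ending_here = 53, max_so_far = 55

Maximum subarray: [13, 15, 5, 4, 13, -3, 8]
Maximum sum: 55

The maximum subarray is [13, 15, 5, 4, 13, -3, 8] with sum 55. This subarray runs from index 0 to index 6.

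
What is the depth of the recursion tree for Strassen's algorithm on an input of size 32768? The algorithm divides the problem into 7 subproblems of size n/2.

For divide and conquer with division factor 2:

Problem sizes at each level:
Level 0: 32768
Level 1: 16384
Level 2: 8192
Level 3: 4096
Level 4: 2048
Level 5: 1024
Level 6: 512
Level 7: 256
Level 8: 128
Level 9: 64
Level 10: 32
Level 11: 16
Level 12: 8
Level 13: 4
Level 14: 2
Level 15: 1

The root is level 0 and the size-1 base case is level 15 (the tree spans levels 0 through 15, i.e. 16 levels counting the root), so the depth is the number of divisions: log_2(32768) = 15

The recursion tree depth is log_2(32768) = 15. At each level, the problem size is divided by 2, so it takes 15 divisions to reduce to a base case of size 1. The algorithm makes 7 recursive calls at each level.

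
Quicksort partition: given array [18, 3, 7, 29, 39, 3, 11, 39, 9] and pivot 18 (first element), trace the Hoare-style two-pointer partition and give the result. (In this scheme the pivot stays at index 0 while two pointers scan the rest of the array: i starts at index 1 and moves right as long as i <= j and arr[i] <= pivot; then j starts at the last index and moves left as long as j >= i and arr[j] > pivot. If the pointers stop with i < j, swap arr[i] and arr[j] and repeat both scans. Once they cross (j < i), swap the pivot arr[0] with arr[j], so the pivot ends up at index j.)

Hoare-style two-pointer partition with pivot = 18:

Initial array: [18, 3, 7, 29, 39, 3, 11, 39, 9]

Pointers start at i = 1, j = 8.
i stops at index 3 (arr[3]=29 > 18), j stops at index 8 (arr[8]=9 <= 18): swap arr[3] and arr[8], array becomes [18, 3, 7, 9, 39, 3, 11, 39, 29]
i stops at index 4 (arr[4]=39 > 18), j stops at index 6 (arr[6]=11 <= 18): swap arr[4] and arr[6], array becomes [18, 3, 7, 9, 11, 3, 39, 39, 29]
i ends at 6, j ends at 5: the pointers have crossed (j < i), so scanning stops.

Swap pivot arr[0] with arr[5] to place pivot at position 5: [3, 3, 7, 9, 11, 18, 39, 39, 29]
Pivot position: 5

After partitioning with pivot 18, the array becomes [3, 3, 7, 9, 11, 18, 39, 39, 29]. The pivot is placed at index 5. All elements to the left of the pivot are <= 18, and all elements to the right are > 18.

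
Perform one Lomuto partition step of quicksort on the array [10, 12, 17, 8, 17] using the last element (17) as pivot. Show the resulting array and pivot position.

Lomuto partition with pivot = 17:

Initial array: [10, 12, 17, 8, 17]

arr[0]=10 <= 17: swap with position 0, array becomes [10, 12, 17, 8, 17]
arr[1]=12 <= 17: swap with position 1, array becomes [10, 12, 17, 8, 17]
arr[2]=17 <= 17: swap with position 2, array becomes [10, 12, 17, 8, 17]
arr[3]=8 <= 17: swap with position 3, array becomes [10, 12, 17, 8, 17]

Place pivot at position 4: [10, 12, 17, 8, 17]
Pivot position: 4

After partitioning with pivot 17, the array becomes [10, 12, 17, 8, 17]. The pivot is placed at index 4. All elements to the left of the pivot are <= 17, and all elements to the right are > 17.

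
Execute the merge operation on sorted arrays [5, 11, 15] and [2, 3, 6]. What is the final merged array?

Merging process:

Compare 5 vs 2: take 2 from right. Merged: [2]
Compare 5 vs 3: take 3 from right. Merged: [2, 3]
Compare 5 vs 6: take 5 from left. Merged: [2, 3, 5]
Compare 11 vs 6: take 6 from right. Merged: [2, 3, 5, 6]
Append remaining from left: [11, 15]. Merged: [2, 3, 5, 6, 11, 15]

Final merged array: [2, 3, 5, 6, 11, 15]
Total comparisons: 4

The merged array is [2, 3, 5, 6, 11, 15], requiring 4 comparisons. The merge step runs in O(n) time where n is the total number of elements.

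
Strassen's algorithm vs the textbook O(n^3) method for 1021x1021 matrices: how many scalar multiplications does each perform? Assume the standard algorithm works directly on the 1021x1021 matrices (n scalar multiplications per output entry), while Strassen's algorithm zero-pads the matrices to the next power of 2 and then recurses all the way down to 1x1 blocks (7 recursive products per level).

Matrix multiplication for 1021x1021 matrices:

Strassen's algorithm requires power-of-2 dimensions. Pad 1021x1021 to 1024x1024 (next power of 2).

Standard algorithm: 1021^3 = 1064332261 multiplications
Strassen's algorithm: 7^(log2(1024)) = 7^10 = 282475249 multiplications
Savings: 1064332261 - 282475249 = 781857012 multiplications

Standard: 1064332261 multiplications (1021^3). Strassen: 282475249 multiplications (7^10, after padding to 1024x1024). Strassen reduces 8 recursive multiplications to 7 at each level.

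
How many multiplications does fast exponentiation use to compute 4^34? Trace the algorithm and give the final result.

Computing 4^34 by squaring (build up from 4^1; each line after the first costs one multiplication):

4^1 = 4
4^2 = (4^1)^2 = 4^2 = 16
4^4 = (4^2)^2 = 16^2 = 256
4^8 = (4^4)^2 = 256^2 = 65536
4^16 = (4^8)^2 = 65536^2 = 4294967296
4^17 = 4 * 4^16 = 4 * 4294967296 = 17179869184
4^34 = (4^17)^2 = 17179869184^2 = 295147905179352825856

Result: 295147905179352825856
Multiplications needed: 6 (6 lines after 4^1)

4^34 = 295147905179352825856. Using exponentiation by squaring, this requires 6 multiplications. The key idea: if the exponent is even, square the half-power; if odd, multiply by the base once.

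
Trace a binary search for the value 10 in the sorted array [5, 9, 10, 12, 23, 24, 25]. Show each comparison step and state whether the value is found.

Binary search for 10 in [5, 9, 10, 12, 23, 24, 25]:

lo=0, hi=6, mid=3, arr[mid]=12 -> 12 > 10, search left half
lo=0, hi=2, mid=1, arr[mid]=9 -> 9 < 10, search right half
lo=2, hi=2, mid=2, arr[mid]=10 -> Found target at index 2!

Binary search finds 10 at index 2 after 3 comparisons. The search repeatedly halves the search space by comparing with the middle element.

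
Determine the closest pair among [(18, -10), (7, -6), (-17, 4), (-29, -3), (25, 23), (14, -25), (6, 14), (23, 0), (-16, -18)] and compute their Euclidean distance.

Computing all pairwise distances among 9 points:

d((18, -10), (7, -6)) = 11.7047
d((18, -10), (-17, 4)) = 37.6962
d((18, -10), (-29, -3)) = 47.5184
d((18, -10), (25, 23)) = 33.7343
d((18, -10), (14, -25)) = 15.5242
d((18, -10), (6, 14)) = 26.8328
d((18, -10), (23, 0)) = 11.1803 <-- minimum
d((18, -10), (-16, -18)) = 34.9285
d((7, -6), (-17, 4)) = 26.0
d((7, -6), (-29, -3)) = 36.1248
d((7, -6), (25, 23)) = 34.1321
d((7, -6), (14, -25)) = 20.2485
d((7, -6), (6, 14)) = 20.025
d((7, -6), (23, 0)) = 17.088
d((7, -6), (-16, -18)) = 25.9422
d((-17, 4), (-29, -3)) = 13.8924
d((-17, 4), (25, 23)) = 46.0977
d((-17, 4), (14, -25)) = 42.45
d((-17, 4), (6, 14)) = 25.0799
d((-17, 4), (23, 0)) = 40.1995
d((-17, 4), (-16, -18)) = 22.0227
d((-29, -3), (25, 23)) = 59.9333
d((-29, -3), (14, -25)) = 48.3011
d((-29, -3), (6, 14)) = 38.9102
d((-29, -3), (23, 0)) = 52.0865
d((-29, -3), (-16, -18)) = 19.8494
d((25, 23), (14, -25)) = 49.2443
d((25, 23), (6, 14)) = 21.0238
d((25, 23), (23, 0)) = 23.0868
d((25, 23), (-16, -18)) = 57.9828
d((14, -25), (6, 14)) = 39.8121
d((14, -25), (23, 0)) = 26.5707
d((14, -25), (-16, -18)) = 30.8058
d((6, 14), (23, 0)) = 22.0227
d((6, 14), (-16, -18)) = 38.833
d((23, 0), (-16, -18)) = 42.9535

Closest pair: (18, -10) and (23, 0) with distance 11.1803

The closest pair is (18, -10) and (23, 0) with Euclidean distance 11.1803. For 9 points, brute-force pairwise comparison is shown above. For large n, the divide-and-conquer algorithm (sort by x, recurse on halves, check the dividing strip) achieves O(n log n).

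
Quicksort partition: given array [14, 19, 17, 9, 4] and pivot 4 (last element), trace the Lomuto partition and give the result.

Lomuto partition with pivot = 4:

Initial array: [14, 19, 17, 9, 4]

arr[0]=14 > 4: no swap
arr[1]=19 > 4: no swap
arr[2]=17 > 4: no swap
arr[3]=9 > 4: no swap

Place pivot at position 0: [4, 19, 17, 9, 14]
Pivot position: 0

After partitioning with pivot 4, the array becomes [4, 19, 17, 9, 14]. The pivot is placed at index 0. All elements to the left of the pivot are <= 4, and all elements to the right are > 4.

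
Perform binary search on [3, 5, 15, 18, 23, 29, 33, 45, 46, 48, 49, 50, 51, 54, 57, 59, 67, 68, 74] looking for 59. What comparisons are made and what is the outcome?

Binary search for 59 in [3, 5, 15, 18, 23, 29, 33, 45, 46, 48, 49, 50, 51, 54, 57, 59, 67, 68, 74]:

lo=0, hi=18, mid=9, arr[mid]=48 -> 48 < 59, search right half
lo=10, hi=18, mid=14, arr[mid]=57 -> 57 < 59, search right half
lo=15, hi=18, mid=16, arr[mid]=67 -> 67 > 59, search left half
lo=15, hi=15, mid=15, arr[mid]=59 -> Found target at index 15!

Binary search finds 59 at index 15 after 4 comparisons. The search repeatedly halves the search space by comparing with the middle element.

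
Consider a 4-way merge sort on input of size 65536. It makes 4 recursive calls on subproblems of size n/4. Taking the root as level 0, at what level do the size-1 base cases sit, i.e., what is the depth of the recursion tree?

For divide and conquer with division factor 4:

Problem sizes at each level:
Level 0: 65536
Level 1: 16384
Level 2: 4096
Level 3: 1024
Level 4: 256
Level 5: 64
Level 6: 16
Level 7: 4
Level 8: 1

The root is level 0 and the size-1 base case is level 8 (the tree spans levels 0 through 8, i.e. 9 levels counting the root), so the depth is the number of divisions: log_4(65536) = 8

The recursion tree depth is log_4(65536) = 8. At each level, the problem size is divided by 4, so it takes 8 divisions to reduce to a base case of size 1. The algorithm makes 4 recursive calls at each level.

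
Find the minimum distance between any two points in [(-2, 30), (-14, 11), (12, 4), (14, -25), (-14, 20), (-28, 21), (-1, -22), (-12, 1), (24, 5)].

Computing all pairwise distances among 9 points:

d((-2, 30), (-14, 11)) = 22.4722
d((-2, 30), (12, 4)) = 29.5296
d((-2, 30), (14, -25)) = 57.28
d((-2, 30), (-14, 20)) = 15.6205
d((-2, 30), (-28, 21)) = 27.5136
d((-2, 30), (-1, -22)) = 52.0096
d((-2, 30), (-12, 1)) = 30.6757
d((-2, 30), (24, 5)) = 36.0694
d((-14, 11), (12, 4)) = 26.9258
d((-14, 11), (14, -25)) = 45.607
d((-14, 11), (-14, 20)) = 9.0 <-- minimum
d((-14, 11), (-28, 21)) = 17.2047
d((-14, 11), (-1, -22)) = 35.4683
d((-14, 11), (-12, 1)) = 10.198
d((-14, 11), (24, 5)) = 38.4708
d((12, 4), (14, -25)) = 29.0689
d((12, 4), (-14, 20)) = 30.5287
d((12, 4), (-28, 21)) = 43.4626
d((12, 4), (-1, -22)) = 29.0689
d((12, 4), (-12, 1)) = 24.1868
d((12, 4), (24, 5)) = 12.0416
d((14, -25), (-14, 20)) = 53.0
d((14, -25), (-28, 21)) = 62.2896
d((14, -25), (-1, -22)) = 15.2971
d((14, -25), (-12, 1)) = 36.7696
d((14, -25), (24, 5)) = 31.6228
d((-14, 20), (-28, 21)) = 14.0357
d((-14, 20), (-1, -22)) = 43.9659
d((-14, 20), (-12, 1)) = 19.105
d((-14, 20), (24, 5)) = 40.8534
d((-28, 21), (-1, -22)) = 50.774
d((-28, 21), (-12, 1)) = 25.6125
d((-28, 21), (24, 5)) = 54.4059
d((-1, -22), (-12, 1)) = 25.4951
d((-1, -22), (24, 5)) = 36.7967
d((-12, 1), (24, 5)) = 36.2215

Closest pair: (-14, 11) and (-14, 20) with distance 9.0

The closest pair is (-14, 11) and (-14, 20) with Euclidean distance 9.0. For 9 points, brute-force pairwise comparison is shown above. For large n, the divide-and-conquer algorithm (sort by x, recurse on halves, check the dividing strip) achieves O(n log n).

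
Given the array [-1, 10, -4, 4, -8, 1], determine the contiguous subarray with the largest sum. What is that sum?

Using Kadane's algorithm on [-1, 10, -4, 4, -8, 1]:

Scanning through the array:
Position 1 (value 10): max_ending_here = 10, max_so_far = 10
Position 2 (value -4): max_ending_here = 6, max_so_far = 10
Position 3 (value 4): max_ending_here = 10, max_so_far = 10
Position 4 (value -8): max_ending_here = 2, max_so_far = 10
Position 5 (value 1): max_ending_here = 3, max_so_far = 10

Maximum subarray: [10]
Maximum sum: 10

The maximum subarray is [10] with sum 10. This subarray runs from index 1 to index 1.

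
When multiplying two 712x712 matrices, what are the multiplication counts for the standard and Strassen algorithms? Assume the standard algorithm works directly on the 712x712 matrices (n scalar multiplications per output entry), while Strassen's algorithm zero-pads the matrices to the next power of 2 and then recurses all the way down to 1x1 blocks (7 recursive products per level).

Matrix multiplication for 712x712 matrices:

Strassen's algorithm requires power-of-2 dimensions. Pad 712x712 to 1024x1024 (next power of 2).

Standard algorithm: 712^3 = 360944128 multiplications
Strassen's algorithm: 7^(log2(1024)) = 7^10 = 282475249 multiplications
Savings: 360944128 - 282475249 = 78468879 multiplications

Standard: 360944128 multiplications (712^3). Strassen: 282475249 multiplications (7^10, after padding to 1024x1024). Strassen reduces 8 recursive multiplications to 7 at each level.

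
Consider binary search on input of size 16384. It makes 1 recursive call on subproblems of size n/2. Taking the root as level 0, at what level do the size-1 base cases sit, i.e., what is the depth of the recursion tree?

For divide and conquer with division factor 2:

Problem sizes at each level:
Level 0: 16384
Level 1: 8192
Level 2: 4096
Level 3: 2048
Level 4: 1024
Level 5: 512
Level 6: 256
Level 7: 128
Level 8: 64
Level 9: 32
Level 10: 16
Level 11: 8
Level 12: 4
Level 13: 2
Level 14: 1

The root is level 0 and the size-1 base case is level 14 (the tree spans levels 0 through 14, i.e. 15 levels counting the root), so the depth is the number of divisions: log_2(16384) = 14

The recursion tree depth is log_2(16384) = 14. At each level, the problem size is divided by 2, so it takes 14 divisions to reduce to a base case of size 1. The algorithm makes 1 recursive call at each level.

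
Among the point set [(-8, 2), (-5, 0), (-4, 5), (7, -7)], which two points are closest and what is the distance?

Computing all pairwise distances among 4 points:

d((-8, 2), (-5, 0)) = 3.6056 <-- minimum
d((-8, 2), (-4, 5)) = 5.0
d((-8, 2), (7, -7)) = 17.4929
d((-5, 0), (-4, 5)) = 5.099
d((-5, 0), (7, -7)) = 13.8924
d((-4, 5), (7, -7)) = 16.2788

Closest pair: (-8, 2) and (-5, 0) with distance 3.6056

The closest pair is (-8, 2) and (-5, 0) with Euclidean distance 3.6056. For 4 points, brute-force pairwise comparison is shown above. For large n, the divide-and-conquer algorithm (sort by x, recurse on halves, check the dividing strip) achieves O(n log n).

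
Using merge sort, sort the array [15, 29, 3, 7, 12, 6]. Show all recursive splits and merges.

Merge sort trace:

Split: [15, 29, 3, 7, 12, 6] -> [15, 29, 3] and [7, 12, 6]
  Split: [15, 29, 3] -> [15] and [29, 3]
    Split: [29, 3] -> [29] and [3]
    Merge: [29] + [3] -> [3, 29]
  Merge: [15] + [3, 29] -> [3, 15, 29]
  Split: [7, 12, 6] -> [7] and [12, 6]
    Split: [12, 6] -> [12] and [6]
    Merge: [12] + [6] -> [6, 12]
  Merge: [7] + [6, 12] -> [6, 7, 12]
Merge: [3, 15, 29] + [6, 7, 12] -> [3, 6, 7, 12, 15, 29]

Final sorted array: [3, 6, 7, 12, 15, 29]

The merge sort proceeds by recursively splitting the array and merging sorted halves.
After all merges, the sorted array is [3, 6, 7, 12, 15, 29].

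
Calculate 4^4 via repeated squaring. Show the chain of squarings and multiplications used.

Computing 4^4 by squaring (build up from 4^1; each line after the first costs one multiplication):

4^1 = 4
4^2 = (4^1)^2 = 4^2 = 16
4^4 = (4^2)^2 = 16^2 = 256

Result: 256
Multiplications needed: 2 (2 lines after 4^1)

4^4 = 256. Using exponentiation by squaring, this requires 2 multiplications. The key idea: if the exponent is even, square the half-power; if odd, multiply by the base once.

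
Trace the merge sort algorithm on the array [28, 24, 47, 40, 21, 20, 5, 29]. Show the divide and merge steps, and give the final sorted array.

Merge sort trace:

Split: [28, 24, 47, 40, 21, 20, 5, 29] -> [28, 24, 47, 40] and [21, 20, 5, 29]
  Split: [28, 24, 47, 40] -> [28, 24] and [47, 40]
    Split: [28, 24] -> [28] and [24]
    Merge: [28] + [24] -> [24, 28]
    Split: [47, 40] -> [47] and [40]
    Merge: [47] + [40] -> [40, 47]
  Merge: [24, 28] + [40, 47] -> [24, 28, 40, 47]
  Split: [21, 20, 5, 29] -> [21, 20] and [5, 29]
    Split: [21, 20] -> [21] and [20]
    Merge: [21] + [20] -> [20, 21]
    Split: [5, 29] -> [5] and [29]
    Merge: [5] + [29] -> [5, 29]
  Merge: [20, 21] + [5, 29] -> [5, 20, 21, 29]
Merge: [24, 28, 40, 47] + [5, 20, 21, 29] -> [5, 20, 21, 24, 28, 29, 40, 47]

Final sorted array: [5, 20, 21, 24, 28, 29, 40, 47]

The merge sort proceeds by recursively splitting the array and merging sorted halves.
After all merges, the sorted array is [5, 20, 21, 24, 28, 29, 40, 47].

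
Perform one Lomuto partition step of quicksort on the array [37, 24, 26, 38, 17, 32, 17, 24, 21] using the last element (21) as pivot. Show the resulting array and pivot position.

Lomuto partition with pivot = 21:

Initial array: [37, 24, 26, 38, 17, 32, 17, 24, 21]

arr[0]=37 > 21: no swap
arr[1]=24 > 21: no swap
arr[2]=26 > 21: no swap
arr[3]=38 > 21: no swap
arr[4]=17 <= 21: swap with position 0, array becomes [17, 24, 26, 38, 37, 32, 17, 24, 21]
arr[5]=32 > 21: no swap
arr[6]=17 <= 21: swap with position 1, array becomes [17, 17, 26, 38, 37, 32, 24, 24, 21]
arr[7]=24 > 21: no swap

Place pivot at position 2: [17, 17, 21, 38, 37, 32, 24, 24, 26]
Pivot position: 2

After partitioning with pivot 21, the array becomes [17, 17, 21, 38, 37, 32, 24, 24, 26]. The pivot is placed at index 2. All elements to the left of the pivot are <= 21, and all elements to the right are > 21.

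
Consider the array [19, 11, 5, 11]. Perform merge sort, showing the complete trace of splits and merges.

Merge sort trace:

Split: [19, 11, 5, 11] -> [19, 11] and [5, 11]
  Split: [19, 11] -> [19] and [11]
  Merge: [19] + [11] -> [11, 19]
  Split: [5, 11] -> [5] and [11]
  Merge: [5] + [11] -> [5, 11]
Merge: [11, 19] + [5, 11] -> [5, 11, 11, 19]

Final sorted array: [5, 11, 11, 19]

The merge sort proceeds by recursively splitting the array and merging sorted halves.
After all merges, the sorted array is [5, 11, 11, 19].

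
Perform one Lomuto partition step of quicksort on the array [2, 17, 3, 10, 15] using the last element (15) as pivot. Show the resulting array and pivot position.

Lomuto partition with pivot = 15:

Initial array: [2, 17, 3, 10, 15]

arr[0]=2 <= 15: swap with position 0, array becomes [2, 17, 3, 10, 15]
arr[1]=17 > 15: no swap
arr[2]=3 <= 15: swap with position 1, array becomes [2, 3, 17, 10, 15]
arr[3]=10 <= 15: swap with position 2, array becomes [2, 3, 10, 17, 15]

Place pivot at position 3: [2, 3, 10, 15, 17]
Pivot position: 3

After partitioning with pivot 15, the array becomes [2, 3, 10, 15, 17]. The pivot is placed at index 3. All elements to the left of the pivot are <= 15, and all elements to the right are > 15.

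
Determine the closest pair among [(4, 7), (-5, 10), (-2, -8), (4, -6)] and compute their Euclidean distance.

Computing all pairwise distances among 4 points:

d((4, 7), (-5, 10)) = 9.4868
d((4, 7), (-2, -8)) = 16.1555
d((4, 7), (4, -6)) = 13.0
d((-5, 10), (-2, -8)) = 18.2483
d((-5, 10), (4, -6)) = 18.3576
d((-2, -8), (4, -6)) = 6.3246 <-- minimum

Closest pair: (-2, -8) and (4, -6) with distance 6.3246

The closest pair is (-2, -8) and (4, -6) with Euclidean distance 6.3246. For 4 points, brute-force pairwise comparison is shown above. For large n, the divide-and-conquer algorithm (sort by x, recurse on halves, check the dividing strip) achieves O(n log n).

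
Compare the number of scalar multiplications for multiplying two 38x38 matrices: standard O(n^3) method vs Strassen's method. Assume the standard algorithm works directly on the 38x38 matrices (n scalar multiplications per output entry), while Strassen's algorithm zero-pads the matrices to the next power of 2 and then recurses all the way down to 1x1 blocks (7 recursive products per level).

Matrix multiplication for 38x38 matrices:

Strassen's algorithm requires power-of-2 dimensions. Pad 38x38 to 64x64 (next power of 2).

Standard algorithm: 38^3 = 54872 multiplications
Strassen's algorithm: 7^(log2(64)) = 7^6 = 117649 multiplications
Difference: 54872 - 117649 = -62777 (Strassen uses MORE here due to padding overhead — for small or just-over-power-of-2 n, padding can outweigh the per-level savings)

Standard: 54872 multiplications (38^3). Strassen: 117649 multiplications (7^6, after padding to 64x64). Strassen reduces 8 recursive multiplications to 7 at each level.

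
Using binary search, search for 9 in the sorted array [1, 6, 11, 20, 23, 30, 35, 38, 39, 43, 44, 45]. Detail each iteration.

Binary search for 9 in [1, 6, 11, 20, 23, 30, 35, 38, 39, 43, 44, 45]:

lo=0, hi=11, mid=5, arr[mid]=30 -> 30 > 9, search left half
lo=0, hi=4, mid=2, arr[mid]=11 -> 11 > 9, search left half
lo=0, hi=1, mid=0, arr[mid]=1 -> 1 < 9, search right half
lo=1, hi=1, mid=1, arr[mid]=6 -> 6 < 9, search right half
lo=2 > hi=1, target 9 not found

Binary search determines that 9 is not in the array after 4 comparisons. The search space was exhausted without finding the target.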